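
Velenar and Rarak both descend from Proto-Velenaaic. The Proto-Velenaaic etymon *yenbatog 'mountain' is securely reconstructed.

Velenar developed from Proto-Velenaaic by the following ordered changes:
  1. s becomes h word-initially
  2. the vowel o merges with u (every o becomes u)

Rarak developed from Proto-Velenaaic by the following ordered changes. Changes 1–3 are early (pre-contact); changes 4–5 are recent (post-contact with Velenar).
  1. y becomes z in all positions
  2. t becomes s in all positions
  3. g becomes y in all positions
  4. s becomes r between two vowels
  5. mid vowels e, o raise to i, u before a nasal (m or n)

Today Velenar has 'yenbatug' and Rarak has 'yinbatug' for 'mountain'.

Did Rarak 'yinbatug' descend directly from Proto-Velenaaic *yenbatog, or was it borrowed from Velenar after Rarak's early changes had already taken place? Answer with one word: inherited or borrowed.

If inherited, *yenbatog would pass through all of Rarak's changes:
Rarak: *yenbatog
  yenbatog → zenbatog   [unconditioned shift]
  zenbatog → zenbasog   [unconditioned shift]
  zenbasog → zenbasoy   [unconditioned shift]
  zenbasoy → zenbaroy   [rhotacism]
  zenbaroy → zinbaroy   [pre-nasal raising]
  giving Rarak zinbaroy.
If borrowed from Velenar 'yenbatug' after the early changes, it would undergo only the recent ones:
  rule 4 (rhotacism): no change (yenbatug)
  rule 5 (pre-nasal raising): yenbatug → yinbatug
  ⇒ as a loan: yinbatug
Rarak 'yinbatug' matches the loan outcome 'yinbatug', not the inherited 'zinbaroy' — it skipped the early Rarak changes, so it was borrowed from Velenar.

borrowed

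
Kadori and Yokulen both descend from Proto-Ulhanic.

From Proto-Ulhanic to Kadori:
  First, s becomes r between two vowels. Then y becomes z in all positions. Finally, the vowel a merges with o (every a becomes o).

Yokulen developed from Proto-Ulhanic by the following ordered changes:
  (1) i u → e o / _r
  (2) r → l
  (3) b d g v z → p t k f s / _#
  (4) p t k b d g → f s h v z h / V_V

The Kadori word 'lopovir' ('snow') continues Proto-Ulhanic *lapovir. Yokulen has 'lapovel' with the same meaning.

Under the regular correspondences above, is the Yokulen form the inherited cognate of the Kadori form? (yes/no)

no

Derive the expected Yokulen reflex of *lapovir:
Yokulen: *lapovir
  lapovir → lapover   [pre-rhotic lowering]
  lapover → lapovel   [unconditioned shift]
  lapovel (rule 3 does not apply)
  lapovel → lafovel   [intervocalic lenition]
  giving Yokulen lafovel.
The regular Yokulen reflex would be 'lafovel', but the attested form is 'lapovel'. The correspondence is irregular, so they are not cognates (the Yokulen form has a different source).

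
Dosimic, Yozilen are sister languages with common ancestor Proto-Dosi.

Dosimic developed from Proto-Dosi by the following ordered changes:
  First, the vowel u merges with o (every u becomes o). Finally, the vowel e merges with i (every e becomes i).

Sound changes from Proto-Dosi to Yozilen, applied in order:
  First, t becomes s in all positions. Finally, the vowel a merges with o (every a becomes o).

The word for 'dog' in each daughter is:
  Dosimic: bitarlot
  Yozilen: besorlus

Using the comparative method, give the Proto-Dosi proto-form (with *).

Position 2: Dosimic has i, Yozilen has e. Yozilen preserves e here (none of its changes turn any other segment into e), so the proto-segment is *e.
Position 4: Dosimic has a, Yozilen has o. Dosimic preserves a here (none of its changes turn any other segment into a), so the proto-segment is *a.
This points to *betarlut. Verify forward in each daughter:
Dosimic: *betarlut > betarlot > bitarlot  (by vowel merger, vowel merger)
Yozilen: *betarlut
  betarlut → besarlus   [unconditioned shift]
  besarlus → besorlus   [vowel merger]
  giving Yozilen besorlus.
Only *betarlut yields all of Dosimic bitarlot, Yozilen besorlus.

*betarlut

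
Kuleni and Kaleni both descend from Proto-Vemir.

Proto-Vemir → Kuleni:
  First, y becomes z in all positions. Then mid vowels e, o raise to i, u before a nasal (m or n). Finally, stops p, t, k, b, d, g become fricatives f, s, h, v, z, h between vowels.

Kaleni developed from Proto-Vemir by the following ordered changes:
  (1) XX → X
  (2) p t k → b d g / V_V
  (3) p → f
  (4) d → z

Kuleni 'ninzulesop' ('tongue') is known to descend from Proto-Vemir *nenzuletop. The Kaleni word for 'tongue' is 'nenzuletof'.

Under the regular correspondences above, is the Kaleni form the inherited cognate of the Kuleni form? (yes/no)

no

Derive the expected Kaleni reflex of *nenzuletop:
Kaleni: start from *nenzuletop.
  rule 1: no change — nenzuletop
  rule 2 (intervocalic voicing): nenzuletop → nenzuledop
  rule 3 (unconditioned shift): nenzuledop → nenzuledof
  rule 4 (unconditioned shift): nenzuledof → nenzulezof
  ⇒ Kaleni nenzulezof
The regular Kaleni reflex would be 'nenzulezof', but the attested form is 'nenzuletof'. The correspondence is irregular, so they are not cognates (the Kaleni form has a different source).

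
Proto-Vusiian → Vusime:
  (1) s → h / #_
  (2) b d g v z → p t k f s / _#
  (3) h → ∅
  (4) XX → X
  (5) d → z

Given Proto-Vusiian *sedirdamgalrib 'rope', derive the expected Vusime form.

Vusime: start from *sedirdamgalrib.
  rule 1 (debuccalisation): sedirdamgalrib → hedirdamgalrib
  rule 2 (final devoicing): hedirdamgalrib → hedirdamgalrip
  rule 3 (h-loss): hedirdamgalrip → edirdamgalrip
  rule 4: no change — edirdamgalrip
  rule 5 (unconditioned shift): edirdamgalrip → ezirzamgalrip
  ⇒ Vusime ezirzamgalrip

ezirzamgalrip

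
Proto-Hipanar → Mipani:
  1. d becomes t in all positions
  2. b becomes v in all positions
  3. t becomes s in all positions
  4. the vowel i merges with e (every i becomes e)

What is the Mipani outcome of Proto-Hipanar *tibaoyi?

sevaoye

Mipani: *tibaoyi > tivaoyi > sivaoyi > sevaoye  (by unconditioned shift, unconditioned shift, vowel merger)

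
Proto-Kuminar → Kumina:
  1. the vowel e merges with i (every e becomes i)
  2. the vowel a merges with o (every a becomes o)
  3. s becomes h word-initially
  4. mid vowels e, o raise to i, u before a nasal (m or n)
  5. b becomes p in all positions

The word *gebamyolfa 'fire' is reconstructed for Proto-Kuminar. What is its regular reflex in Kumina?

gipumyolfo

Kumina: *gebamyolfa > gibamyolfa > gibomyolfo > gibumyolfo > gipumyolfo  (by vowel merger, vowel merger, pre-nasal raising, unconditioned shift)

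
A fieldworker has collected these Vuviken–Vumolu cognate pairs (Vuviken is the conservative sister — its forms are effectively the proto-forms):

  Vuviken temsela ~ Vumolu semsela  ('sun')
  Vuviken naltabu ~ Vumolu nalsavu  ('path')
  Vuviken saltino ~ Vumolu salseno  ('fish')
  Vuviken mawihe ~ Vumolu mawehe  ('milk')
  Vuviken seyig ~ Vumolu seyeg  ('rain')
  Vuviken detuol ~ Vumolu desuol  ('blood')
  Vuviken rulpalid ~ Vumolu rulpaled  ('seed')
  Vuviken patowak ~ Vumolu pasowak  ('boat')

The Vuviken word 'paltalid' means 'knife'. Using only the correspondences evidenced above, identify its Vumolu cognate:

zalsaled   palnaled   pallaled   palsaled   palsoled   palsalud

naltabu ~ nalsavu — Vuviken t corresponds to Vumolu s after a consonant, before a back vowel.
mawihe ~ mawehe, seyig ~ seyeg — Vuviken i corresponds to Vumolu e after a consonant, before a consonant other than r, m, n, p, b, f, v.
Applying these to Vuviken 'paltalid':
  paltalid → palsalid   (t→s after a consonant, before a back vowel)
  palsalid → palsaled   (i→e after a consonant, before a consonant other than r, m, n, p, b, f, v)
So the Vumolu cognate is 'palsaled'.

palsaled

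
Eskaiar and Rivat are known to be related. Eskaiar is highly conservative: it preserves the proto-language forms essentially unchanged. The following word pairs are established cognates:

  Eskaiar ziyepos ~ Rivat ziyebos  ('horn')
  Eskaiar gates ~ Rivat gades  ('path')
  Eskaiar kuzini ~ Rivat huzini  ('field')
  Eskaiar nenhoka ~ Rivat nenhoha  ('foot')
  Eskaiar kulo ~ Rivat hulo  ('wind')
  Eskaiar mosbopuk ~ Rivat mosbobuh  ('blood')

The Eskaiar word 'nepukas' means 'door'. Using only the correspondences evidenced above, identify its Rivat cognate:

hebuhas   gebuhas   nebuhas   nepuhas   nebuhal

nebuhas

mosbopuk ~ mosbobuh — Eskaiar p corresponds to Rivat b between vowels (before a back vowel).
nenhoka ~ nenhoha — Eskaiar k corresponds to Rivat h between vowels (before a back vowel).
Applying these to Eskaiar 'nepukas':
  nepukas → nebukas   (p→b between vowels (before a back vowel))
  nebukas → nebuhas   (k→h between vowels (before a back vowel))
So the Rivat cognate is 'nebuhas'.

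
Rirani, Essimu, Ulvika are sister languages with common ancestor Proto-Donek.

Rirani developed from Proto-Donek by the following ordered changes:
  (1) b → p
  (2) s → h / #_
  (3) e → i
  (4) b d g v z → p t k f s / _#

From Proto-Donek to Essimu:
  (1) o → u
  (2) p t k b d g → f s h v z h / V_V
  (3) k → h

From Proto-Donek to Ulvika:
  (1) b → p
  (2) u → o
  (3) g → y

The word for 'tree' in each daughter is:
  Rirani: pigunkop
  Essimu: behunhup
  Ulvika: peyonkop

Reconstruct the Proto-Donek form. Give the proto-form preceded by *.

*begunkop

Position 2: Rirani has i, Essimu has e, Ulvika has e. Essimu preserves e here (none of its changes turn any other segment into e), so the proto-segment is *e.
Position 6: Rirani has k, Essimu has h, Ulvika has k. Ulvika preserves k here (none of its changes turn any other segment into k), so the proto-segment is *k.
Position 3: Rirani has g, Essimu has h, Ulvika has y. Rirani preserves g here (none of its changes turn any other segment into g), so the proto-segment is *g.
This points to *begunkop. Verify forward in each daughter:
Rirani: *begunkop
  begunkop → pegunkop   [unconditioned shift]
  pegunkop (rule 2 does not apply)
  pegunkop → pigunkop   [vowel merger]
  pigunkop (rule 4 does not apply)
  giving Rirani pigunkop.
Essimu: start from *begunkop.
  rule 1 (vowel merger): begunkop → begunkup
  rule 2 (intervocalic lenition): begunkup → behunkup
  rule 3 (unconditioned shift): behunkup → behunhup
  ⇒ Essimu behunhup
Ulvika: *begunkop
  begunkop → pegunkop   [unconditioned shift]
  pegunkop → pegonkop   [vowel merger]
  pegonkop → peyonkop   [unconditioned shift]
  giving Ulvika peyonkop.
*begunkop is the unique common source.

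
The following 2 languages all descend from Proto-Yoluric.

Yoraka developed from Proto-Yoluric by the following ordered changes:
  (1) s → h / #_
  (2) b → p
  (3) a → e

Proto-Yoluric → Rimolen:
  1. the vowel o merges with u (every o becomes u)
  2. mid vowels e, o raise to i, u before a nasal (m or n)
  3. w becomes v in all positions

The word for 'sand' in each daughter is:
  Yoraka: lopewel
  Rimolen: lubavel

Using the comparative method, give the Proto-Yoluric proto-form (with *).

Position 3: Yoraka has p, Rimolen has b. Rimolen preserves b here (none of its changes turn any other segment into b), so the proto-segment is *b.
Position 2: Yoraka has o, Rimolen has u. Yoraka preserves o here (none of its changes turn any other segment into o), so the proto-segment is *o.
Position 4: Yoraka has e, Rimolen has a. Rimolen preserves a here (none of its changes turn any other segment into a), so the proto-segment is *a.
Continuing position by position gives *lobawel; check it forward:
Yoraka: *lobawel > lopawel > lopewel  (by unconditioned shift, vowel merger)
Rimolen: start from *lobawel.
  rule 1 (vowel merger): lobawel → lubawel
  rule 2: no change — lubawel
  rule 3 (unconditioned shift): lubawel → lubavel
  ⇒ Rimolen lubavel
No other proto-form is consistent with every reflex, so the reconstruction is *lobawel.

*lobawel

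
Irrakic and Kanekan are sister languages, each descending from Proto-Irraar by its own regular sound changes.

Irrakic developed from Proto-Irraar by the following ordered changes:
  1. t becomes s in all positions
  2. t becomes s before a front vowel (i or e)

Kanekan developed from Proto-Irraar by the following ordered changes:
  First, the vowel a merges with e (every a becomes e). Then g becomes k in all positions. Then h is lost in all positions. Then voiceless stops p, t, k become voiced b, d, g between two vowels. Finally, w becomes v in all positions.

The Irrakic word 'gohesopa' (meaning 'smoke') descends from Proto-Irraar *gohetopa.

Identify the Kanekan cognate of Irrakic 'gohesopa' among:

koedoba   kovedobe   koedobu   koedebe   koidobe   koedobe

koedobe

Kanekan: *gohetopa > gohetope > kohetope > koetope > koedobe  (by vowel merger, unconditioned shift, h-loss, intervocalic voicing)
Only 'koedobe' matches the regular Kanekan development of *gohetopa.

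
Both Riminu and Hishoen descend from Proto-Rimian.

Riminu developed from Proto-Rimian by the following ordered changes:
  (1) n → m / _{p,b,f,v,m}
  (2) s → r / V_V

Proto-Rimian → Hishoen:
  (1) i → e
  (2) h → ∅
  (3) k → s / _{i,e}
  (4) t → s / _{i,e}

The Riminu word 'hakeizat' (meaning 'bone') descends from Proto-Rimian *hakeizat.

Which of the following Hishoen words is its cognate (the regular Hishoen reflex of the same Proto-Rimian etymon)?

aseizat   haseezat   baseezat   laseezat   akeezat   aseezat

aseezat

Hishoen: *hakeizat
  hakeizat → hakeezat   [vowel merger]
  hakeezat → akeezat   [h-loss]
  akeezat → aseezat   [palatalisation]
  aseezat (rule 4 does not apply)
  giving Hishoen aseezat.
The other candidates each miss or misapply at least one Hishoen change.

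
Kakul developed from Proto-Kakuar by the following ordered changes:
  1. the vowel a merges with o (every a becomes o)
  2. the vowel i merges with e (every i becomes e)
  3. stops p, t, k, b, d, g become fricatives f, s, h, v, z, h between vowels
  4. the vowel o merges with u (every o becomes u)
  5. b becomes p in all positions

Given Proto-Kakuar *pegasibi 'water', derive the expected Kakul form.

pehuseve

Kakul: *pegasibi
  pegasibi → pegosibi   [vowel merger]
  pegosibi → pegosebe   [vowel merger]
  pegosebe → pehoseve   [intervocalic lenition]
  pehoseve → pehuseve   [vowel merger]
  pehuseve (rule 5 does not apply)
  giving Kakul pehuseve.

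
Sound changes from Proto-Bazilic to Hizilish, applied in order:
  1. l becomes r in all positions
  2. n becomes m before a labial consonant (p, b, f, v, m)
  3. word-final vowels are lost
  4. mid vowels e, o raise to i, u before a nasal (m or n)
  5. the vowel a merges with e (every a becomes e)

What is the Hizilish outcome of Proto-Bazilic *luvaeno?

ruvein

Hizilish: start from *luvaeno.
  rule 1 (unconditioned shift): luvaeno → ruvaeno
  rule 2: no change — ruvaeno
  rule 3 (apocope): ruvaeno → ruvaen
  rule 4 (pre-nasal raising): ruvaen → ruvain
  rule 5 (vowel merger): ruvain → ruvein
  ⇒ Hizilish ruvein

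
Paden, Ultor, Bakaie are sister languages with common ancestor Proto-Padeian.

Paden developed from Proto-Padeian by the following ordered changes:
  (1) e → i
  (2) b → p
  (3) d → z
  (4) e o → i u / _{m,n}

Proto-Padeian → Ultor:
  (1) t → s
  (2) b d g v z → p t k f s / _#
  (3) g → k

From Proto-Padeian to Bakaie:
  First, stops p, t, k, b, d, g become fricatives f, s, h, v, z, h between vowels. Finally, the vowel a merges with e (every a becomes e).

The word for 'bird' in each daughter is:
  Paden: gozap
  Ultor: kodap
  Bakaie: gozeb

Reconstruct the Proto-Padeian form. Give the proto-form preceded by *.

*godab

Position 1: Paden has g, Ultor has k, Bakaie has g. Paden preserves g here (none of its changes turn any other segment into g), so the proto-segment is *g.
Position 5: Paden has p, Ultor has p, Bakaie has b. Bakaie preserves b here (none of its changes turn any other segment into b), so the proto-segment is *b.
This points to *godab. Verify forward in each daughter:
Paden: *godab
  godab (rule 1 does not apply)
  godab → godap   [unconditioned shift]
  godap → gozap   [unconditioned shift]
  gozap (rule 4 does not apply)
  giving Paden gozap.
Ultor: start from *godab.
  rule 1: no change — godab
  rule 2 (final devoicing): godab → godap
  rule 3 (unconditioned shift): godap → kodap
  ⇒ Ultor kodap
Bakaie: *godab > gozab > gozeb  (by intervocalic lenition, vowel merger)
Only *godab yields all of Paden gozap, Ultor kodap, Bakaie gozeb.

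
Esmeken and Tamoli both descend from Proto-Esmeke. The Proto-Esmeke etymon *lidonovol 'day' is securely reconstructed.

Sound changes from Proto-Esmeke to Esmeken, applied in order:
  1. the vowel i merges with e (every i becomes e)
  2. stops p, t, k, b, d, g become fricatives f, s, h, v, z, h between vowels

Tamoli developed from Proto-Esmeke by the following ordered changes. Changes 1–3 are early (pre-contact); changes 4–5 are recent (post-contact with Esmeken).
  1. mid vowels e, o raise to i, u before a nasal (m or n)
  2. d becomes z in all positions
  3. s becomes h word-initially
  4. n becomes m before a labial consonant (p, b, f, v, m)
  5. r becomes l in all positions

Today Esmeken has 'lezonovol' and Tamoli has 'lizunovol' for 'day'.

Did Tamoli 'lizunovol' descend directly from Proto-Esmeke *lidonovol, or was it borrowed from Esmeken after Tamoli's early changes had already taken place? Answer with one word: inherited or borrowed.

inherited

If inherited, *lidonovol would pass through all of Tamoli's changes:
Tamoli: *lidonovol
  lidonovol → lidunovol   [pre-nasal raising]
  lidunovol → lizunovol   [unconditioned shift]
  lizunovol (rule 3 does not apply)
  lizunovol (rule 4 does not apply)
  lizunovol (rule 5 does not apply)
  giving Tamoli lizunovol.
If borrowed from Esmeken 'lezonovol' after the early changes, it would undergo only the recent ones:
  rule 4 (nasal place assimilation): no change (lezonovol)
  rule 5 (unconditioned shift): no change (lezonovol)
  ⇒ as a loan: lezonovol
Tamoli 'lizunovol' matches the inherited outcome exactly, so it is an inherited cognate, not a loan.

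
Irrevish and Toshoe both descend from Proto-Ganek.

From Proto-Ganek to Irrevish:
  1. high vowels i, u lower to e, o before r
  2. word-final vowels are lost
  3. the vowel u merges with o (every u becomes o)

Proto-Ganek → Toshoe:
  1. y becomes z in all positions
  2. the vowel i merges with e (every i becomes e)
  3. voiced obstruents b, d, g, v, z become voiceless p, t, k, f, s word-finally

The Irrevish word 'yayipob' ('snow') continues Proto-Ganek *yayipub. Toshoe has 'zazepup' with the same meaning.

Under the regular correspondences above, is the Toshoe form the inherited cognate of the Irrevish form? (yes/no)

yes

Derive the expected Toshoe reflex of *yayipub:
Toshoe: *yayipub > zazipub > zazepub > zazepup  (by unconditioned shift, vowel merger, final devoicing)
Toshoe 'zazepup' matches the regular reflex exactly, so the pair is cognate.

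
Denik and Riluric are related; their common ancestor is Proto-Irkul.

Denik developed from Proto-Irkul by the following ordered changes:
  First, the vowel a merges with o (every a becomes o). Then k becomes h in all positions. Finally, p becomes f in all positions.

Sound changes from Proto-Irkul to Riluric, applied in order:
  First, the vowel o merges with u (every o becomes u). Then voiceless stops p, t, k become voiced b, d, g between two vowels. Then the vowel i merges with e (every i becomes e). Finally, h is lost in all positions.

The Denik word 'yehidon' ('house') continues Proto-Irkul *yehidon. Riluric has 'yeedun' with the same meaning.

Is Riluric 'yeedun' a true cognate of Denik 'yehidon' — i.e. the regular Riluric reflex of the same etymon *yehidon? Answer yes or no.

yes

Derive the expected Riluric reflex of *yehidon:
Riluric: *yehidon
  yehidon → yehidun   [vowel merger]
  yehidun (rule 2 does not apply)
  yehidun → yehedun   [vowel merger]
  yehedun → yeedun   [h-loss]
  giving Riluric yeedun.
Riluric 'yeedun' matches the regular reflex exactly, so the pair is cognate.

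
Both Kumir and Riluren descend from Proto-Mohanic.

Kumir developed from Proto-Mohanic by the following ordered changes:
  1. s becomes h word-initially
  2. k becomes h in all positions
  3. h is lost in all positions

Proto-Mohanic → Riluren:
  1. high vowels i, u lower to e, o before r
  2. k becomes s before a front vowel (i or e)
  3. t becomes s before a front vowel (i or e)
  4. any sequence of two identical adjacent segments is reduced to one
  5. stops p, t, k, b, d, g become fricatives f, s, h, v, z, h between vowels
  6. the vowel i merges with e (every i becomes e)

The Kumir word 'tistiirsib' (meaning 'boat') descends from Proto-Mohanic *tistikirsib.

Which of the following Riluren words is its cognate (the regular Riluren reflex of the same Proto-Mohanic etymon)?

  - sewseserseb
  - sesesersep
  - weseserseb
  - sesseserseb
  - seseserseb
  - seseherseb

Riluren: *tistikirsib > tistikersib > tistisersib > sissisersib > sisisersib > seseserseb  (by pre-rhotic lowering, palatalisation, palatalisation, degemination, vowel merger)
Only 'seseserseb' matches the regular Riluren development of *tistikirsib.

seseserseb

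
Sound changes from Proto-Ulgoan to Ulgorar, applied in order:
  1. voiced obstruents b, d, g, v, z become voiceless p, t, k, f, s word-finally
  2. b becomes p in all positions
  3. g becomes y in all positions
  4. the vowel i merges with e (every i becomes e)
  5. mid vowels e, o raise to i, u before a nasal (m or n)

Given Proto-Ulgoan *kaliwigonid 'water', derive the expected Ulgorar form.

kaleweyunet

Ulgorar: *kaliwigonid
  kaliwigonid → kaliwigonit   [final devoicing]
  kaliwigonit (rule 2 does not apply)
  kaliwigonit → kaliwiyonit   [unconditioned shift]
  kaliwiyonit → kaleweyonet   [vowel merger]
  kaleweyonet → kaleweyunet   [pre-nasal raising]
  giving Ulgorar kaleweyunet.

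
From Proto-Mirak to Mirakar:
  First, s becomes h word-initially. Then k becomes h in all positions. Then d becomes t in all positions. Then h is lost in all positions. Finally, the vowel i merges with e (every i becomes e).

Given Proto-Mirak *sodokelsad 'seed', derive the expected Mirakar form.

otoelsat

Mirakar: start from *sodokelsad.
  rule 1 (debuccalisation): sodokelsad → hodokelsad
  rule 2 (unconditioned shift): hodokelsad → hodohelsad
  rule 3 (unconditioned shift): hodohelsad → hotohelsat
  rule 4 (h-loss): hotohelsat → otoelsat
  rule 5: no change — otoelsat
  ⇒ Mirakar otoelsat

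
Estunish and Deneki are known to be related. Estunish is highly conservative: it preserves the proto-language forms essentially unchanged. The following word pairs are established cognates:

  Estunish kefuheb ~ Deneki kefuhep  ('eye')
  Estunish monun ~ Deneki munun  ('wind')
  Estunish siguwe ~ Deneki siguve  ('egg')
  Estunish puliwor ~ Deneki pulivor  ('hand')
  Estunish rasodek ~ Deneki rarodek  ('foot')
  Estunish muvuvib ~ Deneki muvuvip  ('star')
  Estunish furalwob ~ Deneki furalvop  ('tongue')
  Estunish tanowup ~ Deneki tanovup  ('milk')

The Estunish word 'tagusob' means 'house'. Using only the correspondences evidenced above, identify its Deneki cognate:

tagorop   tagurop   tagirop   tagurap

tagurop

rasodek ~ rarodek — Estunish s corresponds to Deneki r between vowels (before a back vowel).
kefuheb ~ kefuhep, muvuvib ~ muvuvip — Estunish b corresponds to Deneki p word-finally.
Applying these to Estunish 'tagusob':
  tagusob → tagurob   (s→r between vowels (before a back vowel))
  tagurob → tagurop   (b→p word-finally)
So the Deneki cognate is 'tagurop'.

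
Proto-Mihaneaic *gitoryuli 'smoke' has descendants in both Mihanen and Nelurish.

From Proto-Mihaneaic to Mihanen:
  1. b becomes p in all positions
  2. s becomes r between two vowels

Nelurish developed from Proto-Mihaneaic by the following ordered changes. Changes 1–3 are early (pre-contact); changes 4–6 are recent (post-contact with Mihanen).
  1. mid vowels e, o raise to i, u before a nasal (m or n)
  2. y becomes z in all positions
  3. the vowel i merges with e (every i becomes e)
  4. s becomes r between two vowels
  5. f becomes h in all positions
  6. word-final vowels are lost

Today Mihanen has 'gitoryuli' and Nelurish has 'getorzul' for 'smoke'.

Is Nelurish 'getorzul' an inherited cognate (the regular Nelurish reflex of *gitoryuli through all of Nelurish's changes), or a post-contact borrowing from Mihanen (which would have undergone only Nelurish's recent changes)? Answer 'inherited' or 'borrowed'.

If inherited, *gitoryuli would pass through all of Nelurish's changes:
Nelurish: *gitoryuli
  gitoryuli (rule 1 does not apply)
  gitoryuli → gitorzuli   [unconditioned shift]
  gitorzuli → getorzule   [vowel merger]
  getorzule (rule 4 does not apply)
  getorzule (rule 5 does not apply)
  getorzule → getorzul   [apocope]
  giving Nelurish getorzul.
If borrowed from Mihanen 'gitoryuli' after the early changes, it would undergo only the recent ones:
  rule 4 (rhotacism): no change (gitoryuli)
  rule 5 (unconditioned shift): no change (gitoryuli)
  rule 6 (apocope): gitoryuli → gitoryul
  ⇒ as a loan: gitoryul
Nelurish 'getorzul' matches the inherited outcome exactly, so it is an inherited cognate, not a loan.

inherited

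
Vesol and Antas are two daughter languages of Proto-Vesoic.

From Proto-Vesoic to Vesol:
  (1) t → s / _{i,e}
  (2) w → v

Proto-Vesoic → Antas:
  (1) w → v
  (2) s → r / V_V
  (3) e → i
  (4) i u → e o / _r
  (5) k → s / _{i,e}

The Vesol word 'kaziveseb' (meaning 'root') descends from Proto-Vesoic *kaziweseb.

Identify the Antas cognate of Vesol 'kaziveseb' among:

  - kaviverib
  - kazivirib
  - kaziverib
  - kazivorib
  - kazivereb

kaziverib

Antas: *kaziweseb > kaziveseb > kazivereb > kazivirib > kaziverib  (by unconditioned shift, rhotacism, vowel merger, pre-rhotic lowering)
Among the options, 'kaziverib' alone shows every Antas change applied in order.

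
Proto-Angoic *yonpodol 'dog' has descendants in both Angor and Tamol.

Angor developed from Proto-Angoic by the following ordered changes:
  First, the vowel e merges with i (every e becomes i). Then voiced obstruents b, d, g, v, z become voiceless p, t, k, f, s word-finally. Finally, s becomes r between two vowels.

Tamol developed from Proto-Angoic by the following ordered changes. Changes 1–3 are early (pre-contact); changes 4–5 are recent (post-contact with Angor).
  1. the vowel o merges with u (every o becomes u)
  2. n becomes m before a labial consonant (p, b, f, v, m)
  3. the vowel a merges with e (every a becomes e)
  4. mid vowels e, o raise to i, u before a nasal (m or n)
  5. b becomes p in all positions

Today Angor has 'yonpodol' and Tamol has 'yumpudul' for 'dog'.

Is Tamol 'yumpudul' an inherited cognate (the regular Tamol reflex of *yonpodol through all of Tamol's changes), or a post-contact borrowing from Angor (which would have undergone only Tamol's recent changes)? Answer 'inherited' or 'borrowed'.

If inherited, *yonpodol would pass through all of Tamol's changes:
Tamol: *yonpodol
  yonpodol → yunpudul   [vowel merger]
  yunpudul → yumpudul   [nasal place assimilation]
  yumpudul (rule 3 does not apply)
  yumpudul (rule 4 does not apply)
  yumpudul (rule 5 does not apply)
  giving Tamol yumpudul.
If borrowed from Angor 'yonpodol' after the early changes, it would undergo only the recent ones:
  rule 4 (pre-nasal raising): yonpodol → yunpodol
  rule 5 (unconditioned shift): no change (yunpodol)
  ⇒ as a loan: yunpodol
Tamol 'yumpudul' matches the inherited outcome exactly, so it is an inherited cognate, not a loan.

inherited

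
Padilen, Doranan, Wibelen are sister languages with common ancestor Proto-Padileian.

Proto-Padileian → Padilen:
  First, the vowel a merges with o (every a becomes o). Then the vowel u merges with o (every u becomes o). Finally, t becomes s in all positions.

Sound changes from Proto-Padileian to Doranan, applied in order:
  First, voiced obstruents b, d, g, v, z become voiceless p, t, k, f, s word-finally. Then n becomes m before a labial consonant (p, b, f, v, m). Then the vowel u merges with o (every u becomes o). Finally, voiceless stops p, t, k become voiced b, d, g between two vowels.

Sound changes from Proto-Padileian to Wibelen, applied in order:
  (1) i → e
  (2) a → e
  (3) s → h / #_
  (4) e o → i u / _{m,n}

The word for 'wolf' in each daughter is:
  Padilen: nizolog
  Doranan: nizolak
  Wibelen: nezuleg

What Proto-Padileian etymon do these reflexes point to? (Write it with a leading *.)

*nizulag

Position 6: Padilen has o, Doranan has a, Wibelen has e. Doranan preserves a here (none of its changes turn any other segment into a), so the proto-segment is *a.
Position 2: Padilen has i, Doranan has i, Wibelen has e. Padilen preserves i here (none of its changes turn any other segment into i), so the proto-segment is *i.
Position 7: Padilen has g, Doranan has k, Wibelen has g. Padilen preserves g here (none of its changes turn any other segment into g), so the proto-segment is *g.
Continuing position by position gives *nizulag; check it forward:
Padilen: *nizulag
  nizulag → nizulog   [vowel merger]
  nizulog → nizolog   [vowel merger]
  nizolog (rule 3 does not apply)
  giving Padilen nizolog.
Doranan: *nizulag
  nizulag → nizulak   [final devoicing]
  nizulak (rule 2 does not apply)
  nizulak → nizolak   [vowel merger]
  nizolak (rule 4 does not apply)
  giving Doranan nizolak.
Wibelen: *nizulag
  nizulag → nezulag   [vowel merger]
  nezulag → nezuleg   [vowel merger]
  nezuleg (rule 3 does not apply)
  nezuleg (rule 4 does not apply)
  giving Wibelen nezuleg.
No other proto-form is consistent with every reflex, so the reconstruction is *nizulag.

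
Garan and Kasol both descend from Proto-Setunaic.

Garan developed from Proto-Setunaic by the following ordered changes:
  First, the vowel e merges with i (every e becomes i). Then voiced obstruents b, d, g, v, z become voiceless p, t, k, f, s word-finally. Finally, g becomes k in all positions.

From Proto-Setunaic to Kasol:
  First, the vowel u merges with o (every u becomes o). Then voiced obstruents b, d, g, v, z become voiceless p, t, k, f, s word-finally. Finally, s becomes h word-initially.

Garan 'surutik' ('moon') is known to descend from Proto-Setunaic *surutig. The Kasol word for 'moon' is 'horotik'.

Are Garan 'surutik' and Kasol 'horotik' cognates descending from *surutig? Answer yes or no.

yes

Derive the expected Kasol reflex of *surutig:
Kasol: *surutig
  surutig → sorotig   [vowel merger]
  sorotig → sorotik   [final devoicing]
  sorotik → horotik   [debuccalisation]
  giving Kasol horotik.
Kasol 'horotik' matches the regular reflex exactly, so the pair is cognate.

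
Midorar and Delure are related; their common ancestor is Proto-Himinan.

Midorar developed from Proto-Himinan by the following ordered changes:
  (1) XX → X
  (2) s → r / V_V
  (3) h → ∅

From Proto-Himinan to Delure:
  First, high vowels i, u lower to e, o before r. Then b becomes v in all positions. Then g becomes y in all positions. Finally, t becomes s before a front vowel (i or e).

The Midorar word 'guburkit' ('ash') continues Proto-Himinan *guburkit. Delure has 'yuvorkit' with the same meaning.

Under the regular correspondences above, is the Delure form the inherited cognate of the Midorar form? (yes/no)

Derive the expected Delure reflex of *guburkit:
Delure: start from *guburkit.
  rule 1 (pre-rhotic lowering): guburkit → guborkit
  rule 2 (unconditioned shift): guborkit → guvorkit
  rule 3 (unconditioned shift): guvorkit → yuvorkit
  rule 4: no change — yuvorkit
  ⇒ Delure yuvorkit
Delure 'yuvorkit' matches the regular reflex exactly, so the pair is cognate.

yes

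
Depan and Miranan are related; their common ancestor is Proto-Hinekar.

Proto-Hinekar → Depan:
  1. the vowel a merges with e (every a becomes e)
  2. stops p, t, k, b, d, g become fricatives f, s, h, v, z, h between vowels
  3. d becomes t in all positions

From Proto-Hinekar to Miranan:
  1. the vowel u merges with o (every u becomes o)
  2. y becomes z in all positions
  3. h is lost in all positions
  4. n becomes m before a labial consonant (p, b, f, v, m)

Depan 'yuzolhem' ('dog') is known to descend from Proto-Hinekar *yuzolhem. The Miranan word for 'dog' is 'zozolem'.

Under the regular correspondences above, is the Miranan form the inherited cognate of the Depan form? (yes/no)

Derive the expected Miranan reflex of *yuzolhem:
Miranan: start from *yuzolhem.
  rule 1 (vowel merger): yuzolhem → yozolhem
  rule 2 (unconditioned shift): yozolhem → zozolhem
  rule 3 (h-loss): zozolhem → zozolem
  rule 4: no change — zozolem
  ⇒ Miranan zozolem
Miranan 'zozolem' matches the regular reflex exactly, so the pair is cognate.

yes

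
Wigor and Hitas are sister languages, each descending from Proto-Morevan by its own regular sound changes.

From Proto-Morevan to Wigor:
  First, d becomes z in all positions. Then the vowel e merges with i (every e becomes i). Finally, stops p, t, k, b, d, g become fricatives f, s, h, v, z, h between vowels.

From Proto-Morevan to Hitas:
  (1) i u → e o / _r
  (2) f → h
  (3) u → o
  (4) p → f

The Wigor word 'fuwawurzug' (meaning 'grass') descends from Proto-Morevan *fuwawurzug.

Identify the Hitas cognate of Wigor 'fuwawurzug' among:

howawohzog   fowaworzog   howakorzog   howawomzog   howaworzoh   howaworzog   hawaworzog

howaworzog

Hitas: *fuwawurzug
  fuwawurzug → fuwaworzug   [pre-rhotic lowering]
  fuwaworzug → huwaworzug   [unconditioned shift]
  huwaworzug → howaworzog   [vowel merger]
  howaworzog (rule 4 does not apply)
  giving Hitas howaworzog.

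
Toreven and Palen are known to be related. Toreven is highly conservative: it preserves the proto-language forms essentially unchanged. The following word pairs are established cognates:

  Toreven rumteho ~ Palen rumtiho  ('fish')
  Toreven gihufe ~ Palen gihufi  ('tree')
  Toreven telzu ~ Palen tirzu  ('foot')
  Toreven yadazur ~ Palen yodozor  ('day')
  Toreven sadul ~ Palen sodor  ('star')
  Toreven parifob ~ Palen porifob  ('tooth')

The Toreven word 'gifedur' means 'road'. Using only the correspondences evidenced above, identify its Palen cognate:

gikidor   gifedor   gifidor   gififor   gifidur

rumteho ~ rumtiho, telzu ~ tirzu — Toreven e corresponds to Palen i after a consonant, before a consonant other than r, m, n, p, b, f, v.
yadazur ~ yodozor — Toreven u corresponds to Palen o after a consonant, before r.
Applying these to Toreven 'gifedur':
  gifedur → gifidur   (e→i after a consonant, before a consonant other than r, m, n, p, b, f, v)
  gifidur → gifidor   (u→o after a consonant, before r)
So the Palen cognate is 'gifidor'.

gifidor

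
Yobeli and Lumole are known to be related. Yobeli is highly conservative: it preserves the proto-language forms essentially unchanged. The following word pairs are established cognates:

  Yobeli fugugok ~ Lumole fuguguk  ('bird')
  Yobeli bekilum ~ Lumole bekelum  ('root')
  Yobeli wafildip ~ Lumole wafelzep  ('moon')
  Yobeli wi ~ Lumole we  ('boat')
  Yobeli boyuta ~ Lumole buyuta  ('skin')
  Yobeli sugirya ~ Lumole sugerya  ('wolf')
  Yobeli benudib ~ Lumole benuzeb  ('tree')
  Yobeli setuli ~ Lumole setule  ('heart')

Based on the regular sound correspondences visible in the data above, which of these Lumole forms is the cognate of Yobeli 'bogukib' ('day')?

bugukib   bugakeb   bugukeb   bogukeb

bugukeb

fugugok ~ fuguguk, boyuta ~ buyuta — Yobeli o corresponds to Lumole u after a consonant, before a consonant other than r, m, n, p, b, f, v.
benudib ~ benuzeb — Yobeli i corresponds to Lumole e after a consonant, before a labial obstruent.
Applying these to Yobeli 'bogukib':
  bogukib → bugukib   (o→u after a consonant, before a consonant other than r, m, n, p, b, f, v)
  bugukib → bugukeb   (i→e after a consonant, before a labial obstruent)
So the Lumole cognate is 'bugukeb'.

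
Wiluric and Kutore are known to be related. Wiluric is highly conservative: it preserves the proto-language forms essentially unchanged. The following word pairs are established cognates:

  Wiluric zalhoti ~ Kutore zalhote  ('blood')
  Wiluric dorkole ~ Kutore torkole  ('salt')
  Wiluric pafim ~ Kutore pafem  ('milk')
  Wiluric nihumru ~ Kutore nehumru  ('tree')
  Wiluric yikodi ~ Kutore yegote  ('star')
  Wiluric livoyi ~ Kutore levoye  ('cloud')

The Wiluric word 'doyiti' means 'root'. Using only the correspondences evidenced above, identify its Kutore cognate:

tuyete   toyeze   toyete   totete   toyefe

dorkole ~ torkole — Wiluric d corresponds to Kutore t word-initially before a back vowel.
nihumru ~ nehumru, yikodi ~ yegote — Wiluric i corresponds to Kutore e after a consonant, before a consonant other than r, m, n, p, b, f, v.
zalhoti ~ zalhote, yikodi ~ yegote — Wiluric i corresponds to Kutore e word-finally.
Applying these to Wiluric 'doyiti':
  doyiti → toyiti   (d→t word-initially before a back vowel)
  toyiti → toyeti   (i→e after a consonant, before a consonant other than r, m, n, p, b, f, v)
  toyeti → toyete   (i→e word-finally)
So the Kutore cognate is 'toyete'.

toyete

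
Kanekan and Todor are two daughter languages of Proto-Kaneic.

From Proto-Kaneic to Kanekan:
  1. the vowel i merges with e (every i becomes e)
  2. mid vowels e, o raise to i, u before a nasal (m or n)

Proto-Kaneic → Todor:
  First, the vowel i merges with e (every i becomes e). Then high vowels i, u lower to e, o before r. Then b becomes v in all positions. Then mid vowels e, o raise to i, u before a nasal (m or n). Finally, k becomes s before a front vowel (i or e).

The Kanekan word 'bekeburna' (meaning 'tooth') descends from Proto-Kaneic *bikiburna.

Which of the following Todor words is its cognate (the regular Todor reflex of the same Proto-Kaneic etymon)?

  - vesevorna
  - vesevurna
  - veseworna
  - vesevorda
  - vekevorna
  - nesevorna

vesevorna

Todor: *bikiburna > bekeburna > bekeborna > vekevorna > vesevorna  (by vowel merger, pre-rhotic lowering, unconditioned shift, palatalisation)
Among the options, 'vesevorna' alone shows every Todor change applied in order.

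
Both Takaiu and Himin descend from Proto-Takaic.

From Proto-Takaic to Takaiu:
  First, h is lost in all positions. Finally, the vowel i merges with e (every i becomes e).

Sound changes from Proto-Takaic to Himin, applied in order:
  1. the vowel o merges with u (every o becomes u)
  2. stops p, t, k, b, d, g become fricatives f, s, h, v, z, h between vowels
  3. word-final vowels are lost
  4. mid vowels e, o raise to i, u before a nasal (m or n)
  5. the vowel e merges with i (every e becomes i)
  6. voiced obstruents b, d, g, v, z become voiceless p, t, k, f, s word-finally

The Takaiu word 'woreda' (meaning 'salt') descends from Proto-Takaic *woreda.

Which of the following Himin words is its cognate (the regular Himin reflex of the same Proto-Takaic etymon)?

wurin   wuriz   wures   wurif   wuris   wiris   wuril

wuris

Himin: *woreda > wureda > wureza > wurez > wuriz > wuris  (by vowel merger, intervocalic lenition, apocope, vowel merger, final devoicing)
Among the options, 'wuris' alone shows every Himin change applied in order.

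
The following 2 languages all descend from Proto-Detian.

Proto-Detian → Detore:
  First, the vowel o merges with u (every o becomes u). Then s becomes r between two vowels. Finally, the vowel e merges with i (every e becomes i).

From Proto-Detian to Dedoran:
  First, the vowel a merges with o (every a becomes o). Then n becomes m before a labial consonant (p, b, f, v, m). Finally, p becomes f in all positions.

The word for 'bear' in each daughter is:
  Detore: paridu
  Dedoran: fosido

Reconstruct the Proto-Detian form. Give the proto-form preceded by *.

Position 1: Detore has p, Dedoran has f. Detore preserves p here (none of its changes turn any other segment into p), so the proto-segment is *p.
Position 2: Detore has a, Dedoran has o. Detore preserves a here (none of its changes turn any other segment into a), so the proto-segment is *a.
Position 3: Detore has r, Dedoran has s. Dedoran preserves s here (none of its changes turn any other segment into s), so the proto-segment is *s.
Verify the candidate proto-form against each daughter:
Detore: *pasido > pasidu > paridu  (by vowel merger, rhotacism)
Dedoran: *pasido
  pasido → posido   [vowel merger]
  posido (rule 2 does not apply)
  posido → fosido   [unconditioned shift]
  giving Dedoran fosido.
No other proto-form is consistent with every reflex, so the reconstruction is *pasido.

*pasido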